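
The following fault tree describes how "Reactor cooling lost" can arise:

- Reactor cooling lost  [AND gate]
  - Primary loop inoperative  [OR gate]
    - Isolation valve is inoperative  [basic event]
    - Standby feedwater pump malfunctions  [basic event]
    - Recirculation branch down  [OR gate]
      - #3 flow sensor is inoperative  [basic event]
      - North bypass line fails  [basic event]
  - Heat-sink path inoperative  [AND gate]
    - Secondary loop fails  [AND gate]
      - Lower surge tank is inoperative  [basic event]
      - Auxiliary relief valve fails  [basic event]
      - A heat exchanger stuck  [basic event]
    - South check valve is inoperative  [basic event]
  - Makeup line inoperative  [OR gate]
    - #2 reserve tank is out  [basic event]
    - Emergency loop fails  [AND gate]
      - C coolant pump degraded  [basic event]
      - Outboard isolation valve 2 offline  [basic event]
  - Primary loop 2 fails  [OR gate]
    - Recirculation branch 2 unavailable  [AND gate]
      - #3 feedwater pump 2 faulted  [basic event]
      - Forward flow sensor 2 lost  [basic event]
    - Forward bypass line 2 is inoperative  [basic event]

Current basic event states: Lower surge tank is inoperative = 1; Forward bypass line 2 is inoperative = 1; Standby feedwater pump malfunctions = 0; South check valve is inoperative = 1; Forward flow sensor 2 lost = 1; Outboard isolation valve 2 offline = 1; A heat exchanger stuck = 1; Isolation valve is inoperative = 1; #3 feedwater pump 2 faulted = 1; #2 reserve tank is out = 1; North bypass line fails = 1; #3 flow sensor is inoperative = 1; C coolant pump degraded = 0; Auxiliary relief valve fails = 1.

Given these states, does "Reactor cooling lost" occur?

Yes

Recirculation branch down [OR]: #3 flow sensor is inoperative=occurs, North bypass line fails=occurs → at least one input occurs → occurs.
Primary loop inoperative [OR]: Isolation valve is inoperative=occurs, Standby feedwater pump malfunctions=not, Recirculation branch down=occurs → at least one input occurs → occurs.
Secondary loop fails [AND]: Lower surge tank is inoperative=occurs, Auxiliary relief valve fails=occurs, A heat exchanger stuck=occurs → all inputs occur → occurs.
Heat-sink path inoperative [AND]: Secondary loop fails=occurs, South check valve is inoperative=occurs → all inputs occur → occurs.
Emergency loop fails [AND]: C coolant pump degraded=not, Outboard isolation valve 2 offline=occurs → not all inputs occur → does not occur.
Makeup line inoperative [OR]: #2 reserve tank is out=occurs, Emergency loop fails=not → at least one input occurs → occurs.
Recirculation branch 2 unavailable [AND]: #3 feedwater pump 2 faulted=occurs, Forward flow sensor 2 lost=occurs → all inputs occur → occurs.
Primary loop 2 fails [OR]: Recirculation branch 2 unavailable=occurs, Forward bypass line 2 is inoperative=occurs → at least one input occurs → occurs.
Reactor cooling lost [AND]: Primary loop inoperative=occurs, Heat-sink path inoperative=occurs, Makeup line inoperative=occurs, Primary loop 2 fails=occurs → all inputs occur → occurs.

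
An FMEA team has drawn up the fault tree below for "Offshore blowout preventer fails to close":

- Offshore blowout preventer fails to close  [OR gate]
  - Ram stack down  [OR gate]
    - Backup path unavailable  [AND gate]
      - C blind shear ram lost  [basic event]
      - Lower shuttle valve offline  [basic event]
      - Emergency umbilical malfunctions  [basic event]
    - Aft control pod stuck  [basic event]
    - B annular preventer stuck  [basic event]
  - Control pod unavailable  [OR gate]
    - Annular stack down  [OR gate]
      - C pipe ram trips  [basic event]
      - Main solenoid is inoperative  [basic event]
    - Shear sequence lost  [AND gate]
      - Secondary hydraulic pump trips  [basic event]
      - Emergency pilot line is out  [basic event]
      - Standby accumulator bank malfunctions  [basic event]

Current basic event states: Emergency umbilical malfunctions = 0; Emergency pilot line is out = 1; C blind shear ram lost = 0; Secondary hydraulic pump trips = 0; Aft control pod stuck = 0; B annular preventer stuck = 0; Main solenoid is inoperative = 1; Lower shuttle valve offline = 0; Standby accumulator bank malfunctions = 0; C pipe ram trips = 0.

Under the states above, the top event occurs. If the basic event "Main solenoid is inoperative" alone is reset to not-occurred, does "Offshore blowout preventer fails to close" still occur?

No

Counterfactual: set "Main solenoid is inoperative" to not occurred.
Backup path unavailable [AND]: C blind shear ram lost=not, Lower shuttle valve offline=not, Emergency umbilical malfunctions=not → not all inputs occur → does not occur.
Ram stack down [OR]: Backup path unavailable=not, Aft control pod stuck=not, B annular preventer stuck=not → no input occurs → does not occur.
Annular stack down [OR]: C pipe ram trips=not, Main solenoid is inoperative=not → no input occurs → does not occur.
Shear sequence lost [AND]: Secondary hydraulic pump trips=not, Emergency pilot line is out=occurs, Standby accumulator bank malfunctions=not → not all inputs occur → does not occur.
Control pod unavailable [OR]: Annular stack down=not, Shear sequence lost=not → no input occurs → does not occur.
Offshore blowout preventer fails to close [OR]: Ram stack down=not, Control pod unavailable=not → no input occurs → does not occur.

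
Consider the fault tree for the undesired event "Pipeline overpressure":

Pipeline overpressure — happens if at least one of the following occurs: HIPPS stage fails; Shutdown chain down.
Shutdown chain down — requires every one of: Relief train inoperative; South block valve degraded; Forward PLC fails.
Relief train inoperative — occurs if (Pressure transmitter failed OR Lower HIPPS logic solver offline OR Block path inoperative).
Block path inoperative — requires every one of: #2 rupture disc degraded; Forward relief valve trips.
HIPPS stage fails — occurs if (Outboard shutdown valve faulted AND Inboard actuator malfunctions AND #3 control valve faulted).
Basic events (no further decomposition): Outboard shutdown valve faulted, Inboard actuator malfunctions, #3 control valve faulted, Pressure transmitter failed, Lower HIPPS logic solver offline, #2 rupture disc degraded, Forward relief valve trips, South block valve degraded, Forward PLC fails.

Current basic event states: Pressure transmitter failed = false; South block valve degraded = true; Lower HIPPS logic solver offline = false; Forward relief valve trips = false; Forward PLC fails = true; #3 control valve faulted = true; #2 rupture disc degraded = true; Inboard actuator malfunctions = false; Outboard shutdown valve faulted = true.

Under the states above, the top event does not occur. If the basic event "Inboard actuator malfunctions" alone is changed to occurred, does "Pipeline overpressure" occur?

Yes

Counterfactual: set "Inboard actuator malfunctions" to occurred.
HIPPS stage fails [AND]: Outboard shutdown valve faulted=occurs, Inboard actuator malfunctions=occurs, #3 control valve faulted=occurs → all inputs occur → occurs.
Block path inoperative [AND]: #2 rupture disc degraded=occurs, Forward relief valve trips=not → not all inputs occur → does not occur.
Relief train inoperative [OR]: Pressure transmitter failed=not, Lower HIPPS logic solver offline=not, Block path inoperative=not → no input occurs → does not occur.
Shutdown chain down [AND]: Relief train inoperative=not, South block valve degraded=occurs, Forward PLC fails=occurs → not all inputs occur → does not occur.
Pipeline overpressure [OR]: HIPPS stage fails=occurs, Shutdown chain down=not → at least one input occurs → occurs.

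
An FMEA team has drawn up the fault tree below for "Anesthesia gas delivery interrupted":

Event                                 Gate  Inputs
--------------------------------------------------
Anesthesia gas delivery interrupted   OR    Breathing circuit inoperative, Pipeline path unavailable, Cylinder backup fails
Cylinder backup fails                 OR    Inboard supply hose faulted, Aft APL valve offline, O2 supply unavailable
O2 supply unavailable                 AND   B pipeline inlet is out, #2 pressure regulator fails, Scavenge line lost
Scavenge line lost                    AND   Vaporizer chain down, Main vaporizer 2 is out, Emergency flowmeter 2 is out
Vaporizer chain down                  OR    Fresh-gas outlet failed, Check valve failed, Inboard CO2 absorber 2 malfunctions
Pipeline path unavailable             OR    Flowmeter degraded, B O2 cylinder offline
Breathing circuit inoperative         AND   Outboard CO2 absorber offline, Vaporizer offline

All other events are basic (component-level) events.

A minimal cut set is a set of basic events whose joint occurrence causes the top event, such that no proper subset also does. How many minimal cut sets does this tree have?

8

Breathing circuit inoperative [AND]: one cut set from each child combined → 1 × 1 = 1 cut set(s).
Pipeline path unavailable [OR]: union of children's cut sets → 2 cut set(s).
Vaporizer chain down [OR]: union of children's cut sets → 3 cut set(s).
Scavenge line lost [AND]: one cut set from each child combined → 3 × 1 × 1 = 3 cut set(s).
O2 supply unavailable [AND]: one cut set from each child combined → 1 × 1 × 3 = 3 cut set(s).
Cylinder backup fails [OR]: union of children's cut sets → 5 cut set(s).
Anesthesia gas delivery interrupted [OR]: union of children's cut sets → 8 cut set(s).
Minimal cut sets: {Outboard CO2 absorber offline, Vaporizer offline}; {Flowmeter degraded}; {B O2 cylinder offline}; {Inboard supply hose faulted}; {Aft APL valve offline}; {#2 pressure regulator fails, B pipeline inlet is out, Emergency flowmeter 2 is out, Fresh-gas outlet failed, Main vaporizer 2 is out}; {#2 pressure regulator fails, B pipeline inlet is out, Check valve failed, Emergency flowmeter 2 is out, Main vaporizer 2 is out}; {#2 pressure regulator fails, B pipeline inlet is out, Emergency flowmeter 2 is out, Inboard CO2 absorber 2 malfunctions, Main vaporizer 2 is out}.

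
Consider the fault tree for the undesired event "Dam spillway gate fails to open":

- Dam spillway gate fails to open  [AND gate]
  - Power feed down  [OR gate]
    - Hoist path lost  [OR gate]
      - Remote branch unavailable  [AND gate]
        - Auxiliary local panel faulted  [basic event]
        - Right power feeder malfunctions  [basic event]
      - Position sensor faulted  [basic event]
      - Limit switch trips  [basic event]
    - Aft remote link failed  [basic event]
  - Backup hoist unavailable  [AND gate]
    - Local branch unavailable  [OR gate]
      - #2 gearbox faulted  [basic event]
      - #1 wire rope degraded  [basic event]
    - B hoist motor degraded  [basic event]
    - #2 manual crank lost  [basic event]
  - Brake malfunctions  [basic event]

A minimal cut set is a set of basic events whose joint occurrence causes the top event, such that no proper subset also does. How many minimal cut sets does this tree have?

Remote branch unavailable [AND]: one cut set from each child combined → 1 × 1 = 1 cut set(s).
Hoist path lost [OR]: union of children's cut sets → 3 cut set(s).
Power feed down [OR]: union of children's cut sets → 4 cut set(s).
Local branch unavailable [OR]: union of children's cut sets → 2 cut set(s).
Backup hoist unavailable [AND]: one cut set from each child combined → 2 × 1 × 1 = 2 cut set(s).
Dam spillway gate fails to open [AND]: one cut set from each child combined → 4 × 2 × 1 = 8 cut set(s).
Minimal cut sets: {#2 gearbox faulted, #2 manual crank lost, Auxiliary local panel faulted, B hoist motor degraded, Brake malfunctions, Right power feeder malfunctions}; {#1 wire rope degraded, #2 manual crank lost, Auxiliary local panel faulted, B hoist motor degraded, Brake malfunctions, Right power feeder malfunctions}; {#2 gearbox faulted, #2 manual crank lost, B hoist motor degraded, Brake malfunctions, Position sensor faulted}; {#1 wire rope degraded, #2 manual crank lost, B hoist motor degraded, Brake malfunctions, Position sensor faulted}; {#2 gearbox faulted, #2 manual crank lost, B hoist motor degraded, Brake malfunctions, Limit switch trips}; {#1 wire rope degraded, #2 manual crank lost, B hoist motor degraded, Brake malfunctions, Limit switch trips}; {#2 gearbox faulted, #2 manual crank lost, Aft remote link failed, B hoist motor degraded, Brake malfunctions}; {#1 wire rope degraded, #2 manual crank lost, Aft remote link failed, B hoist motor degraded, Brake malfunctions}.

8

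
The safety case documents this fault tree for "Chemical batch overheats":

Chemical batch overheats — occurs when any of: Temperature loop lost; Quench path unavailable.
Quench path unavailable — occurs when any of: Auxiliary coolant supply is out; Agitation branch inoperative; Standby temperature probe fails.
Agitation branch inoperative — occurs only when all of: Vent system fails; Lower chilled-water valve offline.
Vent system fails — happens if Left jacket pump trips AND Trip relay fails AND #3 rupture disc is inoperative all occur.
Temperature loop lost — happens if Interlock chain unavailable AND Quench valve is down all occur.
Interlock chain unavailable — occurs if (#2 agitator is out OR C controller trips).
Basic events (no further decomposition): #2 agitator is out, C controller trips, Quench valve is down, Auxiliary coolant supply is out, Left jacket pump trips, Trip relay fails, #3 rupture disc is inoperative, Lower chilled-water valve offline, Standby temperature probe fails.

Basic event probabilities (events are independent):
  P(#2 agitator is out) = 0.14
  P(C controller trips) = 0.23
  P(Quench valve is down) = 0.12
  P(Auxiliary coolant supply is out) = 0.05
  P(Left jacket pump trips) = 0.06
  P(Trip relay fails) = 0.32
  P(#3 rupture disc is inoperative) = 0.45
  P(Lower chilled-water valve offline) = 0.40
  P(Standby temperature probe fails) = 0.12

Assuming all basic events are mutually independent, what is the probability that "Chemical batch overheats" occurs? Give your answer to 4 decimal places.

0.2007

P(Interlock chain unavailable) [OR] = 1 − (1−0.14) × (1−0.23) = 0.337800
P(Temperature loop lost) [AND] = 0.337800 × 0.12 = 0.040536
P(Vent system fails) [AND] = 0.06 × 0.32 × 0.45 = 0.008640
P(Agitation branch inoperative) [AND] = 0.008640 × 0.40 = 0.003456
P(Quench path unavailable) [OR] = 1 − (1−0.05) × (1−0.003456) × (1−0.12) = 0.166889
P(Chemical batch overheats) [OR] = 1 − (1−0.040536) × (1−0.166889) = 0.200660
Rounded to 4 decimal places: P(Chemical batch overheats) ≈ 0.2007.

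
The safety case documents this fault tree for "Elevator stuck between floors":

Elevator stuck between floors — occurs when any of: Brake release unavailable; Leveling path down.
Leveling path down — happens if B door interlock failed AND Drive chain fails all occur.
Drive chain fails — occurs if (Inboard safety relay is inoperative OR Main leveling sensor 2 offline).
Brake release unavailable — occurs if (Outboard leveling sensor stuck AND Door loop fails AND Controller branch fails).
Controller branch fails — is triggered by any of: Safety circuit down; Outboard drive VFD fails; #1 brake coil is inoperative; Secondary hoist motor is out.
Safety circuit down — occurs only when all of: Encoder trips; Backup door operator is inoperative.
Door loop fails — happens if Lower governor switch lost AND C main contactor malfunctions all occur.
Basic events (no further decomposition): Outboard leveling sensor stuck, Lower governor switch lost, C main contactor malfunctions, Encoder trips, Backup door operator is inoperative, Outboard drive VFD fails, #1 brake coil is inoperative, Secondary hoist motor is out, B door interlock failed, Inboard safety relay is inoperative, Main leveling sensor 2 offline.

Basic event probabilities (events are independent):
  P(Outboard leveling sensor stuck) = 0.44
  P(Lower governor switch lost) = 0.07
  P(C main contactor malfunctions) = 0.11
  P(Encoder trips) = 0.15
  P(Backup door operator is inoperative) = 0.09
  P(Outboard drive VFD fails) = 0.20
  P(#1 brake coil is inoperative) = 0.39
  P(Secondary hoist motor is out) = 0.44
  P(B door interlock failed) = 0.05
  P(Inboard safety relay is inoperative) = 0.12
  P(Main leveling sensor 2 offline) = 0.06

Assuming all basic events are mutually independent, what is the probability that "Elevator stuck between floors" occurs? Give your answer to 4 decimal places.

P(Door loop fails) [AND] = 0.07 × 0.11 = 0.007700
P(Safety circuit down) [AND] = 0.15 × 0.09 = 0.013500
P(Controller branch fails) [OR] = 1 − (1−0.013500) × (1−0.20) × (1−0.39) × (1−0.44) = 0.730409
P(Brake release unavailable) [AND] = 0.44 × 0.007700 × 0.730409 = 0.002475
P(Drive chain fails) [OR] = 1 − (1−0.12) × (1−0.06) = 0.172800
P(Leveling path down) [AND] = 0.05 × 0.172800 = 0.008640
P(Elevator stuck between floors) [OR] = 1 − (1−0.002475) × (1−0.008640) = 0.011094
Rounded to 4 decimal places: P(Elevator stuck between floors) ≈ 0.0111.

0.0111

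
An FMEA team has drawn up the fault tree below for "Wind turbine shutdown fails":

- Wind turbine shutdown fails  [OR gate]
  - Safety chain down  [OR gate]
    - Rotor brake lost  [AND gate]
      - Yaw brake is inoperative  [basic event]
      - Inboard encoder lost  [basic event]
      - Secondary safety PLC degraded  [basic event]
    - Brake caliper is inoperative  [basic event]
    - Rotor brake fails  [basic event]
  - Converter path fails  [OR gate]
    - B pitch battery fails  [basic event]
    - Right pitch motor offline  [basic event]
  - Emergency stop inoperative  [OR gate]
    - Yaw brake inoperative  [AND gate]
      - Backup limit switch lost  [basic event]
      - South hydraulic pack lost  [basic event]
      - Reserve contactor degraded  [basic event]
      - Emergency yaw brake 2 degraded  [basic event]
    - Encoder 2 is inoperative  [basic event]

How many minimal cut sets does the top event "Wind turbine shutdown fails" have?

Rotor brake lost [AND]: one cut set from each child combined → 1 × 1 × 1 = 1 cut set(s).
Safety chain down [OR]: union of children's cut sets → 3 cut set(s).
Converter path fails [OR]: union of children's cut sets → 2 cut set(s).
Yaw brake inoperative [AND]: one cut set from each child combined → 1 × 1 × 1 × 1 = 1 cut set(s).
Emergency stop inoperative [OR]: union of children's cut sets → 2 cut set(s).
Wind turbine shutdown fails [OR]: union of children's cut sets → 7 cut set(s).
Minimal cut sets: {Inboard encoder lost, Secondary safety PLC degraded, Yaw brake is inoperative}; {Brake caliper is inoperative}; {Rotor brake fails}; {B pitch battery fails}; {Right pitch motor offline}; {Backup limit switch lost, Emergency yaw brake 2 degraded, Reserve contactor degraded, South hydraulic pack lost}; {Encoder 2 is inoperative}.

7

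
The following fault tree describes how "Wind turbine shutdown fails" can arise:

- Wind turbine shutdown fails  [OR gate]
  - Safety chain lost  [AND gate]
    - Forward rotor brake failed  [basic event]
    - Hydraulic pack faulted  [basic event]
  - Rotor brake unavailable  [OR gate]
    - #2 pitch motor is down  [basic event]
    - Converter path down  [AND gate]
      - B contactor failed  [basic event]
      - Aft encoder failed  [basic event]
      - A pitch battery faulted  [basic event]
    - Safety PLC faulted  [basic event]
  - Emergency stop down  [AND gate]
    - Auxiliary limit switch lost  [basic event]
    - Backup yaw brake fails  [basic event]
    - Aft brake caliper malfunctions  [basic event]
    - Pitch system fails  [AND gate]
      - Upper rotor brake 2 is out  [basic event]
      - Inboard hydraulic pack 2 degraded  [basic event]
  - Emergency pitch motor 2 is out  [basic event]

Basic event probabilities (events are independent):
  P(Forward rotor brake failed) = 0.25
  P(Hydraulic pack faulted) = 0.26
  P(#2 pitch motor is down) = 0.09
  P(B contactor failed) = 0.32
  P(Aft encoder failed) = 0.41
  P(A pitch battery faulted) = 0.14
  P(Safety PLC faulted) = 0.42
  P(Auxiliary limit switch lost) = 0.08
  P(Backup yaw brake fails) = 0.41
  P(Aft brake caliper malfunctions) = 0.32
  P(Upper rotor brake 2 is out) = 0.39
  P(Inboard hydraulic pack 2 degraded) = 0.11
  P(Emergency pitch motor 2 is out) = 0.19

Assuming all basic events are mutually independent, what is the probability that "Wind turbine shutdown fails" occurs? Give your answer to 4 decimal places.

P(Safety chain lost) [AND] = 0.25 × 0.26 = 0.065000
P(Converter path down) [AND] = 0.32 × 0.41 × 0.14 = 0.018368
P(Rotor brake unavailable) [OR] = 1 − (1−0.09) × (1−0.018368) × (1−0.42) = 0.481895
P(Pitch system fails) [AND] = 0.39 × 0.11 = 0.042900
P(Emergency stop down) [AND] = 0.08 × 0.41 × 0.32 × 0.042900 = 0.000450
P(Wind turbine shutdown fails) [OR] = 1 − (1−0.065000) × (1−0.481895) × (1−0.000450) × (1−0.19) = 0.607790
Rounded to 4 decimal places: P(Wind turbine shutdown fails) ≈ 0.6078.

0.6078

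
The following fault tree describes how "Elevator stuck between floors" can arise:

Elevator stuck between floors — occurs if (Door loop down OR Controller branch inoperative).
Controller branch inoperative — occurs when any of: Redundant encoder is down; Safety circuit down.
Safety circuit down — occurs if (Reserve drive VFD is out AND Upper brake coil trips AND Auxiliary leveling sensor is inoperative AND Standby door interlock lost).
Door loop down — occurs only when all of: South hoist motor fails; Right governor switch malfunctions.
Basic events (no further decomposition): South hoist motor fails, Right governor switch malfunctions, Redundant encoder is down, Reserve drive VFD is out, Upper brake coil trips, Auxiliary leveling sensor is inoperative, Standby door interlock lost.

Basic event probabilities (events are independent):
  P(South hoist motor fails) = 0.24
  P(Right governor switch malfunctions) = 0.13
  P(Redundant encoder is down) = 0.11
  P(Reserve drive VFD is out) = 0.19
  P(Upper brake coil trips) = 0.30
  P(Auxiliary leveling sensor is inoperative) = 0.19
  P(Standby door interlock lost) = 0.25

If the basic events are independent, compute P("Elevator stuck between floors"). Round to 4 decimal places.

P(Door loop down) [AND] = 0.24 × 0.13 = 0.031200
P(Safety circuit down) [AND] = 0.19 × 0.30 × 0.19 × 0.25 = 0.002708
P(Controller branch inoperative) [OR] = 1 − (1−0.11) × (1−0.002708) = 0.112410
P(Elevator stuck between floors) [OR] = 1 − (1−0.031200) × (1−0.112410) = 0.140103
Rounded to 4 decimal places: P(Elevator stuck between floors) ≈ 0.1401.

0.1401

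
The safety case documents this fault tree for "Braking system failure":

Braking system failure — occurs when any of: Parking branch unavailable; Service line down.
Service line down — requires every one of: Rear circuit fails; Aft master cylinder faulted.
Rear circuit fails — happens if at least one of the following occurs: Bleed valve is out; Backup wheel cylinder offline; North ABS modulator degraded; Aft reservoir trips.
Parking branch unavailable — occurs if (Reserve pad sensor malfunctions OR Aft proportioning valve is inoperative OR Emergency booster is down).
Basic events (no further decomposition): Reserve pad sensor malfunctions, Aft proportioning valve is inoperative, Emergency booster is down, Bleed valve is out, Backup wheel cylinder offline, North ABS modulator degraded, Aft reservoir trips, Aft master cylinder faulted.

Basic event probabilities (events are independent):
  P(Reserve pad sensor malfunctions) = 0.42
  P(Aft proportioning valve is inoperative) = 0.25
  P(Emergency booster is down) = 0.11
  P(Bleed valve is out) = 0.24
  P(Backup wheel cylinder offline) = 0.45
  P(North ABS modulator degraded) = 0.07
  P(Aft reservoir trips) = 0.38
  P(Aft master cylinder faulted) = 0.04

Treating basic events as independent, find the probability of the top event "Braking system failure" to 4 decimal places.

P(Parking branch unavailable) [OR] = 1 − (1−0.42) × (1−0.25) × (1−0.11) = 0.612850
P(Rear circuit fails) [OR] = 1 − (1−0.24) × (1−0.45) × (1−0.07) × (1−0.38) = 0.758981
P(Service line down) [AND] = 0.758981 × 0.04 = 0.030359
P(Braking system failure) [OR] = 1 − (1−0.612850) × (1−0.030359) = 0.624603
Rounded to 4 decimal places: P(Braking system failure) ≈ 0.6246.

0.6246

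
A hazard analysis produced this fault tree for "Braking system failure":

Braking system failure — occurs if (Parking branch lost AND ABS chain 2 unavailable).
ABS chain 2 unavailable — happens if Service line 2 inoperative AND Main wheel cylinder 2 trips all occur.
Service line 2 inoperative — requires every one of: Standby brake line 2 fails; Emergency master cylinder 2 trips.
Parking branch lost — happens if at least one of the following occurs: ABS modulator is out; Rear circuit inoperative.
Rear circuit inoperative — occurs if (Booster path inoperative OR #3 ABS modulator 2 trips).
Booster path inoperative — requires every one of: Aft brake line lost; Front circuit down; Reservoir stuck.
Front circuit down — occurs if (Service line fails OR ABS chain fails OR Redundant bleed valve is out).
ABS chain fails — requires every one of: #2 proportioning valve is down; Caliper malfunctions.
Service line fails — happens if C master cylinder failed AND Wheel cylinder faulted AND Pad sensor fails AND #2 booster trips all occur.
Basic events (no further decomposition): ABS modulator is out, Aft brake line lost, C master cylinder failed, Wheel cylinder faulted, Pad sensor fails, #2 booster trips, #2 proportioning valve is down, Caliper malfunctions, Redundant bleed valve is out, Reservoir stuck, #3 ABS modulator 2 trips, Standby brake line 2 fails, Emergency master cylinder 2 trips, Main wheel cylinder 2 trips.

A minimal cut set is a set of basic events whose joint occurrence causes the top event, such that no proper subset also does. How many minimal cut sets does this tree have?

Service line fails [AND]: one cut set from each child combined → 1 × 1 × 1 × 1 = 1 cut set(s).
ABS chain fails [AND]: one cut set from each child combined → 1 × 1 = 1 cut set(s).
Front circuit down [OR]: union of children's cut sets → 3 cut set(s).
Booster path inoperative [AND]: one cut set from each child combined → 1 × 3 × 1 = 3 cut set(s).
Rear circuit inoperative [OR]: union of children's cut sets → 4 cut set(s).
Parking branch lost [OR]: union of children's cut sets → 5 cut set(s).
Service line 2 inoperative [AND]: one cut set from each child combined → 1 × 1 = 1 cut set(s).
ABS chain 2 unavailable [AND]: one cut set from each child combined → 1 × 1 = 1 cut set(s).
Braking system failure [AND]: one cut set from each child combined → 5 × 1 = 5 cut set(s).
Minimal cut sets: {ABS modulator is out, Emergency master cylinder 2 trips, Main wheel cylinder 2 trips, Standby brake line 2 fails}; {#2 booster trips, Aft brake line lost, C master cylinder failed, Emergency master cylinder 2 trips, Main wheel cylinder 2 trips, Pad sensor fails, Reservoir stuck, Standby brake line 2 fails, Wheel cylinder faulted}; {#2 proportioning valve is down, Aft brake line lost, Caliper malfunctions, Emergency master cylinder 2 trips, Main wheel cylinder 2 trips, Reservoir stuck, Standby brake line 2 fails}; {Aft brake line lost, Emergency master cylinder 2 trips, Main wheel cylinder 2 trips, Redundant bleed valve is out, Reservoir stuck, Standby brake line 2 fails}; {#3 ABS modulator 2 trips, Emergency master cylinder 2 trips, Main wheel cylinder 2 trips, Standby brake line 2 fails}.

5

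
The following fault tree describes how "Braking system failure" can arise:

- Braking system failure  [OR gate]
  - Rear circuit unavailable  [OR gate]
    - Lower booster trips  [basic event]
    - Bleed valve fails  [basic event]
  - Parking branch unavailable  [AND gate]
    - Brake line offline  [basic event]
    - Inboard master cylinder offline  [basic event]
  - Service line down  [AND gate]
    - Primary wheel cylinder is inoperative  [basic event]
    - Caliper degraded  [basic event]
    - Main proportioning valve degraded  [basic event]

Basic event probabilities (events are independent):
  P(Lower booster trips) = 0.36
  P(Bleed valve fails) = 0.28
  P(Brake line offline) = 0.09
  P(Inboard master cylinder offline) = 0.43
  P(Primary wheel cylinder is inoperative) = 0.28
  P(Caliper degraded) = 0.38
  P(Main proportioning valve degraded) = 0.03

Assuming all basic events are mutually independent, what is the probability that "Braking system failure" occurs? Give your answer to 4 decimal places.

P(Rear circuit unavailable) [OR] = 1 − (1−0.36) × (1−0.28) = 0.539200
P(Parking branch unavailable) [AND] = 0.09 × 0.43 = 0.038700
P(Service line down) [AND] = 0.28 × 0.38 × 0.03 = 0.003192
P(Braking system failure) [OR] = 1 − (1−0.539200) × (1−0.038700) × (1−0.003192) = 0.558447
Rounded to 4 decimal places: P(Braking system failure) ≈ 0.5584.

0.5584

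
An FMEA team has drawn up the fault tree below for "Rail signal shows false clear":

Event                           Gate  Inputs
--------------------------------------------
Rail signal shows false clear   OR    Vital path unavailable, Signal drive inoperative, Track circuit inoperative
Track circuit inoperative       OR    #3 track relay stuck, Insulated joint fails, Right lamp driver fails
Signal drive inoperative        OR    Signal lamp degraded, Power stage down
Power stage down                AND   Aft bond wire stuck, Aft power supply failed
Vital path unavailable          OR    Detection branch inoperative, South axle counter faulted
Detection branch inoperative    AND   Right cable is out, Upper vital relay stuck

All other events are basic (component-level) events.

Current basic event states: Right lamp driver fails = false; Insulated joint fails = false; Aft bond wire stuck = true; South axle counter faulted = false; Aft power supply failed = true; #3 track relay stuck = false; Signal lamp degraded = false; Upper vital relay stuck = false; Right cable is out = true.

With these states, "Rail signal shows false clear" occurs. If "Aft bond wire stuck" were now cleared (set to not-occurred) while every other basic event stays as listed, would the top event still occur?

No

Counterfactual: set "Aft bond wire stuck" to not occurred.
Detection branch inoperative [AND]: Right cable is out=occurs, Upper vital relay stuck=not → not all inputs occur → does not occur.
Vital path unavailable [OR]: Detection branch inoperative=not, South axle counter faulted=not → no input occurs → does not occur.
Power stage down [AND]: Aft bond wire stuck=not, Aft power supply failed=occurs → not all inputs occur → does not occur.
Signal drive inoperative [OR]: Signal lamp degraded=not, Power stage down=not → no input occurs → does not occur.
Track circuit inoperative [OR]: #3 track relay stuck=not, Insulated joint fails=not, Right lamp driver fails=not → no input occurs → does not occur.
Rail signal shows false clear [OR]: Vital path unavailable=not, Signal drive inoperative=not, Track circuit inoperative=not → no input occurs → does not occur.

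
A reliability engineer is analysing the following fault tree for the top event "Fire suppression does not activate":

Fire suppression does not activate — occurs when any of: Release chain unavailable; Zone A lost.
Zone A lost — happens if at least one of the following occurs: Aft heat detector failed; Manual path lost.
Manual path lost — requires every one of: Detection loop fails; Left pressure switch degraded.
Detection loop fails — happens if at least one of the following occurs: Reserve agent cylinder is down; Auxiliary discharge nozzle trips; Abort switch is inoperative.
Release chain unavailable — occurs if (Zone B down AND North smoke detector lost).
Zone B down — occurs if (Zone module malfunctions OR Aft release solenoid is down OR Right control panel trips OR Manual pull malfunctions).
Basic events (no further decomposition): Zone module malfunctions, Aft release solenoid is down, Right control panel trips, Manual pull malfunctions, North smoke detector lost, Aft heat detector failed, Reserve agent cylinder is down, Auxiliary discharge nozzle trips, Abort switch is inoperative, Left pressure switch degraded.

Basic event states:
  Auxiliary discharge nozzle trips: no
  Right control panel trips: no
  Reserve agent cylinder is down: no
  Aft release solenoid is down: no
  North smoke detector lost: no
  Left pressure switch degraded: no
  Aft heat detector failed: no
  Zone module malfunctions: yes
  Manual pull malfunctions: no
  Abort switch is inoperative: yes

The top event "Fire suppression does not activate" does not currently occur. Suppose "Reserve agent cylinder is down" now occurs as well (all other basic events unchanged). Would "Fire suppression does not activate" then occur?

No

Counterfactual: set "Reserve agent cylinder is down" to occurred.
Zone B down [OR]: Zone module malfunctions=occurs, Aft release solenoid is down=not, Right control panel trips=not, Manual pull malfunctions=not → at least one input occurs → occurs.
Release chain unavailable [AND]: Zone B down=occurs, North smoke detector lost=not → not all inputs occur → does not occur.
Detection loop fails [OR]: Reserve agent cylinder is down=occurs, Auxiliary discharge nozzle trips=not, Abort switch is inoperative=occurs → at least one input occurs → occurs.
Manual path lost [AND]: Detection loop fails=occurs, Left pressure switch degraded=not → not all inputs occur → does not occur.
Zone A lost [OR]: Aft heat detector failed=not, Manual path lost=not → no input occurs → does not occur.
Fire suppression does not activate [OR]: Release chain unavailable=not, Zone A lost=not → no input occurs → does not occur.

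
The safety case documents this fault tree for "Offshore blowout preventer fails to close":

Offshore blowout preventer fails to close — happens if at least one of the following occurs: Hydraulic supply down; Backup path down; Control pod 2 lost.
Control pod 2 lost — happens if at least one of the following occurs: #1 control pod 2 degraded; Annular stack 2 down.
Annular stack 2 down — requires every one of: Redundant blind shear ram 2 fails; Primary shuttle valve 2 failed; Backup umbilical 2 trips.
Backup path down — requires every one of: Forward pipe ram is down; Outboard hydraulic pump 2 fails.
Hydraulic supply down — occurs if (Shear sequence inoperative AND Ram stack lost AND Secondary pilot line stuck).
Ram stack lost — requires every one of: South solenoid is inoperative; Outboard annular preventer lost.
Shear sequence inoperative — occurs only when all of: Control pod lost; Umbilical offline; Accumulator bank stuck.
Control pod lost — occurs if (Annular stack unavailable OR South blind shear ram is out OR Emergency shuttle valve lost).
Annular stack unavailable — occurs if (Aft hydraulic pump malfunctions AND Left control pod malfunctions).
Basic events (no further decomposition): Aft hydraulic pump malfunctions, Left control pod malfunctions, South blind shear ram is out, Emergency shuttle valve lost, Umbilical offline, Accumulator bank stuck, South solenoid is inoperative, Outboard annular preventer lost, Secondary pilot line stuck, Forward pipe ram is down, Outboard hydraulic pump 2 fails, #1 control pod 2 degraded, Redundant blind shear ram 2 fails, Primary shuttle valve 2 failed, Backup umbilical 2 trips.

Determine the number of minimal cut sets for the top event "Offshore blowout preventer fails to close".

Annular stack unavailable [AND]: one cut set from each child combined → 1 × 1 = 1 cut set(s).
Control pod lost [OR]: union of children's cut sets → 3 cut set(s).
Shear sequence inoperative [AND]: one cut set from each child combined → 3 × 1 × 1 = 3 cut set(s).
Ram stack lost [AND]: one cut set from each child combined → 1 × 1 = 1 cut set(s).
Hydraulic supply down [AND]: one cut set from each child combined → 3 × 1 × 1 = 3 cut set(s).
Backup path down [AND]: one cut set from each child combined → 1 × 1 = 1 cut set(s).
Annular stack 2 down [AND]: one cut set from each child combined → 1 × 1 × 1 = 1 cut set(s).
Control pod 2 lost [OR]: union of children's cut sets → 2 cut set(s).
Offshore blowout preventer fails to close [OR]: union of children's cut sets → 6 cut set(s).
Minimal cut sets: {Accumulator bank stuck, Aft hydraulic pump malfunctions, Left control pod malfunctions, Outboard annular preventer lost, Secondary pilot line stuck, South solenoid is inoperative, Umbilical offline}; {Accumulator bank stuck, Outboard annular preventer lost, Secondary pilot line stuck, South blind shear ram is out, South solenoid is inoperative, Umbilical offline}; {Accumulator bank stuck, Emergency shuttle valve lost, Outboard annular preventer lost, Secondary pilot line stuck, South solenoid is inoperative, Umbilical offline}; {Forward pipe ram is down, Outboard hydraulic pump 2 fails}; {#1 control pod 2 degraded}; {Backup umbilical 2 trips, Primary shuttle valve 2 failed, Redundant blind shear ram 2 fails}.

6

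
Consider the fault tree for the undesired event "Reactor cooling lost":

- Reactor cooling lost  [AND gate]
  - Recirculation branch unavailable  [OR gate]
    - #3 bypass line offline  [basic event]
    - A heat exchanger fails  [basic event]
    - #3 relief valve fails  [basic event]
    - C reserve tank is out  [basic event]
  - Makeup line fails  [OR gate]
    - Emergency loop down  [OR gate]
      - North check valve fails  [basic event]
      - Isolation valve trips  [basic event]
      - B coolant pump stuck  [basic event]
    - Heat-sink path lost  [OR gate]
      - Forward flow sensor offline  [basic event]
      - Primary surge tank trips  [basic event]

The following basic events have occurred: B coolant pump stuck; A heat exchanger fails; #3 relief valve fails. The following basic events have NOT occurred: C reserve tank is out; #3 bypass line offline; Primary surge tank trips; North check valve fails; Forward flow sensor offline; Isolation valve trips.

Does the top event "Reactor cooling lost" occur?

Recirculation branch unavailable [OR]: #3 bypass line offline=not, A heat exchanger fails=occurs, #3 relief valve fails=occurs, C reserve tank is out=not → at least one input occurs → occurs.
Emergency loop down [OR]: North check valve fails=not, Isolation valve trips=not, B coolant pump stuck=occurs → at least one input occurs → occurs.
Heat-sink path lost [OR]: Forward flow sensor offline=not, Primary surge tank trips=not → no input occurs → does not occur.
Makeup line fails [OR]: Emergency loop down=occurs, Heat-sink path lost=not → at least one input occurs → occurs.
Reactor cooling lost [AND]: Recirculation branch unavailable=occurs, Makeup line fails=occurs → all inputs occur → occurs.

Yes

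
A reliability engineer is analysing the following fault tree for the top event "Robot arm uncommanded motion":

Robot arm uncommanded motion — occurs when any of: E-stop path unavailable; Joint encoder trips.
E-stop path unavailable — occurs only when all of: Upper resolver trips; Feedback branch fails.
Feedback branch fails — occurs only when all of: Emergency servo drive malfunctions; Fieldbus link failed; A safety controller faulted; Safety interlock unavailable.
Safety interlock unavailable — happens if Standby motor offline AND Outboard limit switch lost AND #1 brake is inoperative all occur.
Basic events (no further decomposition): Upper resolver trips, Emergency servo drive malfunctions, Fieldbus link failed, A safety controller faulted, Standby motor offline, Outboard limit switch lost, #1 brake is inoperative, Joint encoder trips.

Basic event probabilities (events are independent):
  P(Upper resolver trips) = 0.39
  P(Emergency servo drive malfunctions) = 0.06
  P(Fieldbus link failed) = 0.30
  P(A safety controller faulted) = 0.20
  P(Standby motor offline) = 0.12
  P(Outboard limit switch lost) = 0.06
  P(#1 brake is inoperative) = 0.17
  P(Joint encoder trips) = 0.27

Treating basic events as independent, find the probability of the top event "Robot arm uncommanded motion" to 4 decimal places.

P(Safety interlock unavailable) [AND] = 0.12 × 0.06 × 0.17 = 0.001224
P(Feedback branch fails) [AND] = 0.06 × 0.30 × 0.20 × 0.001224 = 0.000004
P(E-stop path unavailable) [AND] = 0.39 × 0.000004 = 0.000002
P(Robot arm uncommanded motion) [OR] = 1 − (1−0.000002) × (1−0.27) = 0.270001
Rounded to 4 decimal places: P(Robot arm uncommanded motion) ≈ 0.2700.

0.2700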